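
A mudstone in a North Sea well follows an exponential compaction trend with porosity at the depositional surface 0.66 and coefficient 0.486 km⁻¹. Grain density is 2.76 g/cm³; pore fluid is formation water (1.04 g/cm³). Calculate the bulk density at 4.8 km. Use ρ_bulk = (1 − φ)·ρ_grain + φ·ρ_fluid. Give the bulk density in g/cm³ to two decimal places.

2.65 g/cm³

Porosity at depth: n = 0.66·exp(−0.486×4.8) = 0.66×0.0970 = 0.0640
Bulk density: ρ_b = (1−n)ρ_g + n·ρ_f = 0.9360×2.76 + 0.0640×1.04
       = 2.583 + 0.067 = 2.650 g/cm³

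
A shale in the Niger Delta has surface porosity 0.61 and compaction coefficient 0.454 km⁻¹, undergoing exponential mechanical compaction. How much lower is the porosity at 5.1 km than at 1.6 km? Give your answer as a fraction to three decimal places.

φ(1.6) = 0.61·e^(−0.454×1.6) = 0.2950
φ(5.1) = 0.61·e^(−0.454×5.1) = 0.0602
Δφ = 0.2950 − 0.0602 = 0.2348

0.235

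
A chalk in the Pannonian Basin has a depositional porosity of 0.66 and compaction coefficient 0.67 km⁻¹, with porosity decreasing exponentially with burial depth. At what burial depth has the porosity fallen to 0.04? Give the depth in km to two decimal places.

Invert Athy's law: d = ln(n₀/n) / k
d = ln(0.66/0.04) / 0.67 = ln(16.5) / 0.67 = 2.8034 / 0.67 = 4.184 km

4.18 km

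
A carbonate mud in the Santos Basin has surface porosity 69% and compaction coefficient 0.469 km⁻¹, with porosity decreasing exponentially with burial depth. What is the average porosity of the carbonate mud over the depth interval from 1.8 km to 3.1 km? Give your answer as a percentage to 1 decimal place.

22.2%

⟨n⟩ = (1/(Z₂−Z₁)) ∫ n₀ e^(−kZ) dZ = n₀·(e^(−k·Z₁) − e^(−k·Z₂)) / (k·(Z₂−Z₁))
e^(−0.469×1.8) = 0.4299; e^(−0.469×3.1) = 0.2337
⟨n⟩ = 0.69 × (0.4299 − 0.2337) / (0.469 × 1.3) = 0.69 × 0.3219 = 0.2221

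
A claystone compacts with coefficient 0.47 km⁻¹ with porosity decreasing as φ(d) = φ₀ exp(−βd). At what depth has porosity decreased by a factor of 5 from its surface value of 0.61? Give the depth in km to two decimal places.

φ/φ₀ = 1/5 ⇒ exp(−β·d) = 1/5 ⇒ d = ln(5) / β
d = 1.6094 / 0.47 = 3.424 km

3.42 km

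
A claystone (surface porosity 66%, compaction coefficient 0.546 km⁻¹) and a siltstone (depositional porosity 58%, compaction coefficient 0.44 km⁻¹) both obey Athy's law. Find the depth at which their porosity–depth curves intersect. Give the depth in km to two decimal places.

1.22 km

Set phi₀ₐ e^(−cₐZ) = phi₀ᵦ e^(−cᵦZ) ⇒ ln(phi₀ₐ/phi₀ᵦ) = (cₐ − cᵦ)·Z
Z = ln(0.66/0.58) / (0.546 − 0.44) = 0.1292 / 0.106 = 1.219 km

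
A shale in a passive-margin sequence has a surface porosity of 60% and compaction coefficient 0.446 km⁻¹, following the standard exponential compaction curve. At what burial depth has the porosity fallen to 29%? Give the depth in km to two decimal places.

1.63 km

Invert Athy's law: z = ln(n₀/n) / β
z = ln(0.6/0.29) / 0.446 = ln(2.069) / 0.446 = 0.7270 / 0.446 = 1.630 km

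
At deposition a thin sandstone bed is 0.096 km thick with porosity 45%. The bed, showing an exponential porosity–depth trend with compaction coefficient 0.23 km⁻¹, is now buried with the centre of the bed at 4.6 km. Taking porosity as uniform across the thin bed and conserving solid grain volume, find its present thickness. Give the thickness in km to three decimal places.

Porosity at 4.6 km: n = 0.45·exp(−0.23×4.6) = 0.1562
Solid-volume conservation: h(1−n) = h₀(1−n₀) ⇒ h = h₀·(1−n₀)/(1−n)
h = 0.096 × (1 − 0.45)/(1 − 0.1562) = 0.096 × 0.6518 = 0.0626 km

0.063 km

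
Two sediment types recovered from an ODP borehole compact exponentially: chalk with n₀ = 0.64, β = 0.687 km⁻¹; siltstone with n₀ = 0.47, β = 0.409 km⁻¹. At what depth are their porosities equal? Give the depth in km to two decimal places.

1.11 km

Set n₀ₐ e^(−βₐz) = n₀ᵦ e^(−βᵦz) ⇒ ln(n₀ₐ/n₀ᵦ) = (βₐ − βᵦ)·z
z = ln(0.64/0.47) / (0.687 − 0.409) = 0.3087 / 0.278 = 1.111 km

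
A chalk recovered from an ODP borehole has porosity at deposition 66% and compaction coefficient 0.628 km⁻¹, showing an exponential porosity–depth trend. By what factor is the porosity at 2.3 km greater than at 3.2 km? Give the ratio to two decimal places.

1.76

n(z₁)/n(z₂) = e^(−c·z₁)/e^(−c·z₂) = e^{c(z₂−z₁)}
= exp(0.628 × 0.9) = exp(0.5652) = 1.7598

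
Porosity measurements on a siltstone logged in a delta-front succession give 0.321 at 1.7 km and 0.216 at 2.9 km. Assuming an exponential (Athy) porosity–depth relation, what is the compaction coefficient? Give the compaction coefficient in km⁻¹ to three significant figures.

Athy: n(d) = n₀ e^(−kd) ⇒ n₁/n₂ = e^{k(d₂−d₁)} ⇒ k = ln(n₁/n₂)/(d₂−d₁)
k = ln(0.321/0.216) / (2.9 − 1.7) = ln(1.486) / 1.2 = 0.3962 / 1.2 = 0.3301 km⁻¹

0.330 km⁻¹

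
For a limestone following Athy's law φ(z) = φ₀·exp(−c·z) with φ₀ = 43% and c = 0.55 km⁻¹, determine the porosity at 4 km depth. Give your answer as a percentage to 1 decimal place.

4.8%

φ = φ₀·exp(−c·z) = 0.43 × exp(−0.55 × 4) = 0.43 × exp(−2.2)
  = 0.43 × 0.1108 = 0.0476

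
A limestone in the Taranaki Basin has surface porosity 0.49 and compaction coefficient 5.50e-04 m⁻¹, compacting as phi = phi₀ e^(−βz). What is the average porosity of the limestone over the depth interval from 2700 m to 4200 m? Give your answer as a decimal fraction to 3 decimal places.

Working in km (1 km = 1000 m; β in km⁻¹ = β in m⁻¹ × 1000):
⟨phi⟩ = (1/(z₂−z₁)) ∫ phi₀ e^(−βz) dz = phi₀·(e^(−β·z₁) − e^(−β·z₂)) / (β·(z₂−z₁))
e^(−0.55×2.7) = 0.2265; e^(−0.55×4.2) = 0.0993
⟨phi⟩ = 0.49 × (0.2265 − 0.0993) / (0.55 × 1.5) = 0.49 × 0.1542 = 0.0756

0.076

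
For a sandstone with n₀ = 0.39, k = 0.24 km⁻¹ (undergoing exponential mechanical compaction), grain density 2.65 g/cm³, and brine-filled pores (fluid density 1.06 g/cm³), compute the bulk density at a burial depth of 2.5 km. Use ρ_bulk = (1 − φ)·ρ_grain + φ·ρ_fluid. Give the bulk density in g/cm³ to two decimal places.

2.31 g/cm³

Porosity at depth: n = 0.39·exp(−0.24×2.5) = 0.39×0.5488 = 0.2140
Bulk density: ρ_b = (1−n)ρ_g + n·ρ_f = 0.7860×2.65 + 0.2140×1.06
       = 2.083 + 0.227 = 2.310 g/cm³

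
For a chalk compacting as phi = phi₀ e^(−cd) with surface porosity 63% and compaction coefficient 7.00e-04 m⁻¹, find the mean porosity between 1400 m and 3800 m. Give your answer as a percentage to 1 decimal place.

Working in km (1 km = 1000 m; c in km⁻¹ = c in m⁻¹ × 1000):
⟨phi⟩ = (1/(d₂−d₁)) ∫ phi₀ e^(−cd) dd = phi₀·(e^(−c·d₁) − e^(−c·d₂)) / (c·(d₂−d₁))
e^(−0.7×1.4) = 0.3753; e^(−0.7×3.8) = 0.0699
⟨phi⟩ = 0.63 × (0.3753 − 0.0699) / (0.7 × 2.4) = 0.63 × 0.1818 = 0.1145

11.5%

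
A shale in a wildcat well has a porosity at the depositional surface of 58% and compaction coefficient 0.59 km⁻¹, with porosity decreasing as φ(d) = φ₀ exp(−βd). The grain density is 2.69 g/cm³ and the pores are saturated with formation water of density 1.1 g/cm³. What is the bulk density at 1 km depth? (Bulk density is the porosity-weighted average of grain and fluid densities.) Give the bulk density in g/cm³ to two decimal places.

2.18 g/cm³

Porosity at depth: φ = 0.58·exp(−0.59×1) = 0.58×0.5543 = 0.3215
Bulk density: ρ_b = (1−φ)ρ_g + φ·ρ_f = 0.6785×2.69 + 0.3215×1.1
       = 1.825 + 0.354 = 2.179 g/cm³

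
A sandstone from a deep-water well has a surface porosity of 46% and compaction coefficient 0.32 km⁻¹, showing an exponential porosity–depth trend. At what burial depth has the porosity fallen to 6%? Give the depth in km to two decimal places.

Invert Athy's law: z = ln(n₀/n) / k
z = ln(0.46/0.06) / 0.32 = ln(7.667) / 0.32 = 2.0369 / 0.32 = 6.365 km

6.37 km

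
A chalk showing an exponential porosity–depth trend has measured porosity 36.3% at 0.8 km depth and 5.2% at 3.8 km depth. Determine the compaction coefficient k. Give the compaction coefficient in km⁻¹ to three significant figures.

0.648 km⁻¹

Athy: phi(z) = phi₀ e^(−kz) ⇒ phi₁/phi₂ = e^{k(z₂−z₁)} ⇒ k = ln(phi₁/phi₂)/(z₂−z₁)
k = ln(0.363/0.052) / (3.8 − 0.8) = ln(6.981) / 3 = 1.9432 / 3 = 0.6477 km⁻¹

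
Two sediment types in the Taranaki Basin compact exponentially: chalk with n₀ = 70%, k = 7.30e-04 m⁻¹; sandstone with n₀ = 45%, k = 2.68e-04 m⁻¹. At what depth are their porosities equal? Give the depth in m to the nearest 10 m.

Working in km (1 km = 1000 m; k in km⁻¹ = k in m⁻¹ × 1000):
Set n₀ₐ e^(−kₐZ) = n₀ᵦ e^(−kᵦZ) ⇒ ln(n₀ₐ/n₀ᵦ) = (kₐ − kᵦ)·Z
Z = ln(0.7/0.45) / (0.73 − 0.268) = 0.4418 / 0.462 = 0.956 km

960 m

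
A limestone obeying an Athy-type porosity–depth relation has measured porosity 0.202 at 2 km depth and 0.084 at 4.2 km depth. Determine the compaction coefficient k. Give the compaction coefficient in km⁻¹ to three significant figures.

Athy: phi(d) = phi₀ e^(−kd) ⇒ phi₁/phi₂ = e^{k(d₂−d₁)} ⇒ k = ln(phi₁/phi₂)/(d₂−d₁)
k = ln(0.202/0.084) / (4.2 − 2) = ln(2.405) / 2.2 = 0.8775 / 2.2 = 0.3988 km⁻¹

0.399 km⁻¹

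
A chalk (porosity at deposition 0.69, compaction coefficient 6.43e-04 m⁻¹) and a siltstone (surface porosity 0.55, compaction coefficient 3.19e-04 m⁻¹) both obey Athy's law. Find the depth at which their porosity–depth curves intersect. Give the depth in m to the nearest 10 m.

700 m

Working in km (1 km = 1000 m; c in km⁻¹ = c in m⁻¹ × 1000):
Set φ₀ₐ e^(−cₐz) = φ₀ᵦ e^(−cᵦz) ⇒ ln(φ₀ₐ/φ₀ᵦ) = (cₐ − cᵦ)·z
z = ln(0.69/0.55) / (0.643 − 0.319) = 0.2268 / 0.324 = 0.700 km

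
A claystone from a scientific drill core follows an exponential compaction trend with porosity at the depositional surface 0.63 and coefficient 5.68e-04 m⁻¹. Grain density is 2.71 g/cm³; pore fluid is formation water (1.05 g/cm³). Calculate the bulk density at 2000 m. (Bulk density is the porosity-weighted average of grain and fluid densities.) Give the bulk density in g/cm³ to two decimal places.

2.37 g/cm³

Working in km (1 km = 1000 m; c in km⁻¹ = c in m⁻¹ × 1000):
Porosity at depth: phi = 0.63·exp(−0.568×2) = 0.63×0.3211 = 0.2023
Bulk density: ρ_b = (1−phi)ρ_g + phi·ρ_f = 0.7977×2.71 + 0.2023×1.05
       = 2.162 + 0.212 = 2.374 g/cm³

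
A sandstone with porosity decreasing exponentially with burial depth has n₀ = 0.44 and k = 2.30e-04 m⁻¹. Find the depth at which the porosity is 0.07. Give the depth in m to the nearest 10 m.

7990 m

Working in km (1 km = 1000 m; k in km⁻¹ = k in m⁻¹ × 1000):
Invert Athy's law: z = ln(n₀/n) / k
z = ln(0.44/0.07) / 0.23 = ln(6.286) / 0.23 = 1.8383 / 0.23 = 7.993 km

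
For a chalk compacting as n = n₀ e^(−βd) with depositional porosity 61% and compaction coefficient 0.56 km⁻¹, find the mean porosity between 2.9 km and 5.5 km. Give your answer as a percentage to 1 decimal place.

6.3%

⟨n⟩ = (1/(d₂−d₁)) ∫ n₀ e^(−βd) dd = n₀·(e^(−β·d₁) − e^(−β·d₂)) / (β·(d₂−d₁))
e^(−0.56×2.9) = 0.1971; e^(−0.56×5.5) = 0.0460
⟨n⟩ = 0.61 × (0.1971 − 0.0460) / (0.56 × 2.6) = 0.61 × 0.1038 = 0.0633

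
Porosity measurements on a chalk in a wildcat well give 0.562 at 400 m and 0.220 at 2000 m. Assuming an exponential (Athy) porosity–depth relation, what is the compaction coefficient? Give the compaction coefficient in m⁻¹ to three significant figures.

0.000586 m⁻¹

Working in km (1 km = 1000 m; c in km⁻¹ = c in m⁻¹ × 1000):
Athy: φ(z) = φ₀ e^(−cz) ⇒ φ₁/φ₂ = e^{c(z₂−z₁)} ⇒ c = ln(φ₁/φ₂)/(z₂−z₁)
c = ln(0.562/0.22) / (2 − 0.4) = ln(2.555) / 1.6 = 0.9379 / 1.6 = 0.5862 km⁻¹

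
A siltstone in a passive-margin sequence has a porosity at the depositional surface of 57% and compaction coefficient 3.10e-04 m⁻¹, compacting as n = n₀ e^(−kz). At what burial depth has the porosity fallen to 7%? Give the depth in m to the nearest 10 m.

Working in km (1 km = 1000 m; k in km⁻¹ = k in m⁻¹ × 1000):
Invert Athy's law: z = ln(n₀/n) / k
z = ln(0.57/0.07) / 0.31 = ln(8.143) / 0.31 = 2.0971 / 0.31 = 6.765 km

6760 m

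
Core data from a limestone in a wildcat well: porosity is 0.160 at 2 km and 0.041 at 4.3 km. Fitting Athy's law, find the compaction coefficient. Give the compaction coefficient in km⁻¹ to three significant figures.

0.592 km⁻¹

Athy: phi(z) = phi₀ e^(−βz) ⇒ phi₁/phi₂ = e^{β(z₂−z₁)} ⇒ β = ln(phi₁/phi₂)/(z₂−z₁)
β = ln(0.16/0.041) / (4.3 − 2) = ln(3.902) / 2.3 = 1.3616 / 2.3 = 0.592 km⁻¹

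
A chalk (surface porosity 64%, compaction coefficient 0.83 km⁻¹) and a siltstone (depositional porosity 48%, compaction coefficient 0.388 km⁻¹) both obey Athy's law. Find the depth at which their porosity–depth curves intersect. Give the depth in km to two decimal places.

0.65 km

Set n₀ₐ e^(−cₐZ) = n₀ᵦ e^(−cᵦZ) ⇒ ln(n₀ₐ/n₀ᵦ) = (cₐ − cᵦ)·Z
Z = ln(0.64/0.48) / (0.83 − 0.388) = 0.2877 / 0.442 = 0.651 km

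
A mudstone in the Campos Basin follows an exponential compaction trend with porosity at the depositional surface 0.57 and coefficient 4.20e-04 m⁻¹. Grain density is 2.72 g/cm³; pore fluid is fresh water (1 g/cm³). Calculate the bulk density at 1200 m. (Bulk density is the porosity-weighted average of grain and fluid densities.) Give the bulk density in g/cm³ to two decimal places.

2.13 g/cm³

Working in km (1 km = 1000 m; β in km⁻¹ = β in m⁻¹ × 1000):
Porosity at depth: n = 0.57·exp(−0.42×1.2) = 0.57×0.6041 = 0.3443
Bulk density: ρ_b = (1−n)ρ_g + n·ρ_f = 0.6557×2.72 + 0.3443×1
       = 1.783 + 0.344 = 2.128 g/cm³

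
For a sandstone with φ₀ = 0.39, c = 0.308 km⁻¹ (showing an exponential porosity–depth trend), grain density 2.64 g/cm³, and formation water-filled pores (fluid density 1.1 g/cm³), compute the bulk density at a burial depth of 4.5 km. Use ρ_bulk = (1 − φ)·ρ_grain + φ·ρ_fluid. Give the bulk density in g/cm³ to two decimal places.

Porosity at depth: φ = 0.39·exp(−0.308×4.5) = 0.39×0.2501 = 0.0975
Bulk density: ρ_b = (1−φ)ρ_g + φ·ρ_f = 0.9025×2.64 + 0.0975×1.1
       = 2.383 + 0.107 = 2.490 g/cm³

2.49 g/cm³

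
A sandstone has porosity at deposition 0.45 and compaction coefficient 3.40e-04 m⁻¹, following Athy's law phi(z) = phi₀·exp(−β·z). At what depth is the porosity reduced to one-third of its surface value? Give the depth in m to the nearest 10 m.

Working in km (1 km = 1000 m; β in km⁻¹ = β in m⁻¹ × 1000):
phi/phi₀ = 1/3 ⇒ exp(−β·z) = 1/3 ⇒ z = ln(3) / β
z = 1.0986 / 0.34 = 3.231 km

3230 m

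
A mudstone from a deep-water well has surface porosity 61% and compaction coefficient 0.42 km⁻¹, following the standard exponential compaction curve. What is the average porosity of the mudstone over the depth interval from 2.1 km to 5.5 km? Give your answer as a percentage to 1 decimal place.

⟨phi⟩ = (1/(Z₂−Z₁)) ∫ phi₀ e^(−kZ) dZ = phi₀·(e^(−k·Z₁) − e^(−k·Z₂)) / (k·(Z₂−Z₁))
e^(−0.42×2.1) = 0.4140; e^(−0.42×5.5) = 0.0993
⟨phi⟩ = 0.61 × (0.4140 − 0.0993) / (0.42 × 3.4) = 0.61 × 0.2204 = 0.1344

13.4%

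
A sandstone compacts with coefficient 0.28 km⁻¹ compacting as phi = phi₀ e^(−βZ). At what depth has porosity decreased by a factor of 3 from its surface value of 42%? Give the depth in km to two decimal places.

3.92 km

phi/phi₀ = 1/3 ⇒ exp(−β·Z) = 1/3 ⇒ Z = ln(3) / β
Z = 1.0986 / 0.28 = 3.924 km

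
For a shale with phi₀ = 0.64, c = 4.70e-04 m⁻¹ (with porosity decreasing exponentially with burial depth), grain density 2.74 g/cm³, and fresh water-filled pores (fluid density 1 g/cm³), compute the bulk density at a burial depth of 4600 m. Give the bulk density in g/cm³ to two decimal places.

2.61 g/cm³

Working in km (1 km = 1000 m; c in km⁻¹ = c in m⁻¹ × 1000):
Porosity at depth: phi = 0.64·exp(−0.47×4.6) = 0.64×0.1151 = 0.0737
Bulk density: ρ_b = (1−phi)ρ_g + phi·ρ_f = 0.9263×2.74 + 0.0737×1
       = 2.538 + 0.074 = 2.612 g/cm³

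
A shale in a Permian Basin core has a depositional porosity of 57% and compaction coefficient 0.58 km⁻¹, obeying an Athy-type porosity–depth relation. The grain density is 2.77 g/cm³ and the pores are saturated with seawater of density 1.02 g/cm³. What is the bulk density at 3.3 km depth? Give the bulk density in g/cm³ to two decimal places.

2.62 g/cm³

Porosity at depth: n = 0.57·exp(−0.58×3.3) = 0.57×0.1475 = 0.0841
Bulk density: ρ_b = (1−n)ρ_g + n·ρ_f = 0.9159×2.77 + 0.0841×1.02
       = 2.537 + 0.086 = 2.623 g/cm³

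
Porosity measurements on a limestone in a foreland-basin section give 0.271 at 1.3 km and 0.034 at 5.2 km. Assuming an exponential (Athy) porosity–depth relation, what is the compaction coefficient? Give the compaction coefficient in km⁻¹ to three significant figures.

Athy: phi(d) = phi₀ e^(−kd) ⇒ phi₁/phi₂ = e^{k(d₂−d₁)} ⇒ k = ln(phi₁/phi₂)/(d₂−d₁)
k = ln(0.271/0.034) / (5.2 − 1.3) = ln(7.971) / 3.9 = 2.0758 / 3.9 = 0.5322 km⁻¹

0.532 km⁻¹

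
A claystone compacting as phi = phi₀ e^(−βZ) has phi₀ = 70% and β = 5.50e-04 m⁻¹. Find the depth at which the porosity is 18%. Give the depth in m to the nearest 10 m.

2470 m

Working in km (1 km = 1000 m; β in km⁻¹ = β in m⁻¹ × 1000):
Invert Athy's law: Z = ln(phi₀/phi) / β
Z = ln(0.7/0.18) / 0.55 = ln(3.889) / 0.55 = 1.3581 / 0.55 = 2.469 km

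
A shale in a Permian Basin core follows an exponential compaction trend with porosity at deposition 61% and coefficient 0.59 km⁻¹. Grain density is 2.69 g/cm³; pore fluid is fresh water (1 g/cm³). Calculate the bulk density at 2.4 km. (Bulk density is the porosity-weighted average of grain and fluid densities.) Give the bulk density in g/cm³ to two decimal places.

Porosity at depth: φ = 0.61·exp(−0.59×2.4) = 0.61×0.2427 = 0.1480
Bulk density: ρ_b = (1−φ)ρ_g + φ·ρ_f = 0.8520×2.69 + 0.1480×1
       = 2.292 + 0.148 = 2.440 g/cm³

2.44 g/cm³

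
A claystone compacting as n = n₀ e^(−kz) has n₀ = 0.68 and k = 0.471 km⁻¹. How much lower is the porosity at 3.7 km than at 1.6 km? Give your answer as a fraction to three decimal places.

0.201

n(1.6) = 0.68·e^(−0.471×1.6) = 0.3201
n(3.7) = 0.68·e^(−0.471×3.7) = 0.1190
Δn = 0.3201 − 0.1190 = 0.2010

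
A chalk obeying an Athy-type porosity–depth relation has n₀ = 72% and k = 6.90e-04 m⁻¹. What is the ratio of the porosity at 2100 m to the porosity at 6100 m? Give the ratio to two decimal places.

Working in km (1 km = 1000 m; k in km⁻¹ = k in m⁻¹ × 1000):
n(z₁)/n(z₂) = e^(−k·z₁)/e^(−k·z₂) = e^{k(z₂−z₁)}
= exp(0.69 × 4) = exp(2.76) = 15.7998

15.80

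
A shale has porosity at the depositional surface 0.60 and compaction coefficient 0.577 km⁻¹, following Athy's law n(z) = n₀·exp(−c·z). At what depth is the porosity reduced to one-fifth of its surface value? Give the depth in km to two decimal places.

2.79 km

n/n₀ = 1/5 ⇒ exp(−c·z) = 1/5 ⇒ z = ln(5) / c
z = 1.6094 / 0.577 = 2.789 km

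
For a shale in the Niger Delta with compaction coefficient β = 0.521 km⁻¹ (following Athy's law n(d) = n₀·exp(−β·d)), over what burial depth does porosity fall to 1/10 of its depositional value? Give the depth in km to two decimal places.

4.42 km

n/n₀ = 1/10 ⇒ exp(−β·d) = 1/10 ⇒ d = ln(10) / β
d = 2.3026 / 0.521 = 4.420 km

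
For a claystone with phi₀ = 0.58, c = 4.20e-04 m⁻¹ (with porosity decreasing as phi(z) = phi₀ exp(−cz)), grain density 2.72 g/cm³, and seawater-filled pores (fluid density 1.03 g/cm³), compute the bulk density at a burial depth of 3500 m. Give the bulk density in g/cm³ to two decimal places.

Working in km (1 km = 1000 m; c in km⁻¹ = c in m⁻¹ × 1000):
Porosity at depth: phi = 0.58·exp(−0.42×3.5) = 0.58×0.2299 = 0.1334
Bulk density: ρ_b = (1−phi)ρ_g + phi·ρ_f = 0.8666×2.72 + 0.1334×1.03
       = 2.357 + 0.137 = 2.495 g/cm³

2.49 g/cm³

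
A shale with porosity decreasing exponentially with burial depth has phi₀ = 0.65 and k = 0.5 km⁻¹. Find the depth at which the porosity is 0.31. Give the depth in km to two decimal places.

Invert Athy's law: d = ln(phi₀/phi) / k
d = ln(0.65/0.31) / 0.5 = ln(2.097) / 0.5 = 0.7404 / 0.5 = 1.481 km

1.48 km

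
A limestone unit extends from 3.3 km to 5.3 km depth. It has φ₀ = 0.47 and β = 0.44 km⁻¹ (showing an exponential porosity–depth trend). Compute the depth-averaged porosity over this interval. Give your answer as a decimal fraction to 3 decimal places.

0.073

⟨φ⟩ = (1/(z₂−z₁)) ∫ φ₀ e^(−βz) dz = φ₀·(e^(−β·z₁) − e^(−β·z₂)) / (β·(z₂−z₁))
e^(−0.44×3.3) = 0.2341; e^(−0.44×5.3) = 0.0971
⟨φ⟩ = 0.47 × (0.2341 − 0.0971) / (0.44 × 2) = 0.47 × 0.1557 = 0.0732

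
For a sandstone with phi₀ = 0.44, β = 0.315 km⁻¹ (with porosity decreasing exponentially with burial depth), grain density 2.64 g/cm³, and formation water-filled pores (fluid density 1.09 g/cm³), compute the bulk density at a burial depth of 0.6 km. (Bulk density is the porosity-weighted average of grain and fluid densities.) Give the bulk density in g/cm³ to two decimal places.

2.08 g/cm³

Porosity at depth: phi = 0.44·exp(−0.315×0.6) = 0.44×0.8278 = 0.3642
Bulk density: ρ_b = (1−phi)ρ_g + phi·ρ_f = 0.6358×2.64 + 0.3642×1.09
       = 1.678 + 0.397 = 2.075 g/cm³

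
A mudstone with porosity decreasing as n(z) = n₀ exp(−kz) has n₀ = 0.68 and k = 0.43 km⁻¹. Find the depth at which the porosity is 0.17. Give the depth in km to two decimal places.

3.22 km

Invert Athy's law: z = ln(n₀/n) / k
z = ln(0.68/0.17) / 0.43 = ln(4) / 0.43 = 1.3863 / 0.43 = 3.224 km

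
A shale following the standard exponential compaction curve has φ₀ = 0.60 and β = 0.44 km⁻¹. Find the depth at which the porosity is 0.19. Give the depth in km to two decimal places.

2.61 km

Invert Athy's law: z = ln(φ₀/φ) / β
z = ln(0.6/0.19) / 0.44 = ln(3.158) / 0.44 = 1.1499 / 0.44 = 2.613 km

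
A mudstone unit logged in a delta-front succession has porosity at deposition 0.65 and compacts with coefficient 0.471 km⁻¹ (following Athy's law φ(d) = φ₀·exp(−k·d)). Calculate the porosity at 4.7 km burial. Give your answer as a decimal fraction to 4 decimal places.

φ = φ₀·exp(−k·d) = 0.65 × exp(−0.471 × 4.7) = 0.65 × exp(−2.214)
  = 0.65 × 0.1093 = 0.0710

0.0710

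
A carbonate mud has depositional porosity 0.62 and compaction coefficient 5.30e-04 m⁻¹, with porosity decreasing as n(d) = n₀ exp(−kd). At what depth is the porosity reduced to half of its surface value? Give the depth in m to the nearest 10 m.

Working in km (1 km = 1000 m; k in km⁻¹ = k in m⁻¹ × 1000):
n/n₀ = 1/2 ⇒ exp(−k·d) = 1/2 ⇒ d = ln(2) / k
d = 0.6931 / 0.53 = 1.308 km

1310 m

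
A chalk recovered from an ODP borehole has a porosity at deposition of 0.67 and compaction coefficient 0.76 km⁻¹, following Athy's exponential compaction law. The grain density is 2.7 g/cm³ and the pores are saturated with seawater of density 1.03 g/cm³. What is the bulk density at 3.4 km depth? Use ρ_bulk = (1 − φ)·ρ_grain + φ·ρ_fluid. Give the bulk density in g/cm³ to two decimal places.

2.62 g/cm³

Porosity at depth: φ = 0.67·exp(−0.76×3.4) = 0.67×0.0755 = 0.0506
Bulk density: ρ_b = (1−φ)ρ_g + φ·ρ_f = 0.9494×2.7 + 0.0506×1.03
       = 2.563 + 0.052 = 2.616 g/cm³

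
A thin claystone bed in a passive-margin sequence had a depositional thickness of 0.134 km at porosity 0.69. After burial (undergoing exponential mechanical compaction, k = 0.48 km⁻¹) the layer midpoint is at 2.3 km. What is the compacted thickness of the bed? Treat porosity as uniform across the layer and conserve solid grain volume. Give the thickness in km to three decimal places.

Porosity at 2.3 km: phi = 0.69·exp(−0.48×2.3) = 0.2288
Solid-volume conservation: h(1−phi) = h₀(1−phi₀) ⇒ h = h₀·(1−phi₀)/(1−phi)
h = 0.134 × (1 − 0.69)/(1 − 0.2288) = 0.134 × 0.4020 = 0.0539 km

0.054 km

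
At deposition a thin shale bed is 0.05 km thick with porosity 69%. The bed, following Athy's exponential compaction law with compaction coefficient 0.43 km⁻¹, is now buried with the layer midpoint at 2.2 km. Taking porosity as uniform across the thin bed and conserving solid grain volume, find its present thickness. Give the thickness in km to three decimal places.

Porosity at 2.2 km: φ = 0.69·exp(−0.43×2.2) = 0.2679
Solid-volume conservation: h(1−φ) = h₀(1−φ₀) ⇒ h = h₀·(1−φ₀)/(1−φ)
h = 0.05 × (1 − 0.69)/(1 − 0.2679) = 0.05 × 0.4235 = 0.0212 km

0.021 km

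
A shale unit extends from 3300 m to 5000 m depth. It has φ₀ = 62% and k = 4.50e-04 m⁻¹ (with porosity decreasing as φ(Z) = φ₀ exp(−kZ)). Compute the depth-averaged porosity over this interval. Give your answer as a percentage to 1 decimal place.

9.8%

Working in km (1 km = 1000 m; k in km⁻¹ = k in m⁻¹ × 1000):
⟨φ⟩ = (1/(Z₂−Z₁)) ∫ φ₀ e^(−kZ) dZ = φ₀·(e^(−k·Z₁) − e^(−k·Z₂)) / (k·(Z₂−Z₁))
e^(−0.45×3.3) = 0.2265; e^(−0.45×5) = 0.1054
⟨φ⟩ = 0.62 × (0.2265 − 0.1054) / (0.45 × 1.7) = 0.62 × 0.1583 = 0.0981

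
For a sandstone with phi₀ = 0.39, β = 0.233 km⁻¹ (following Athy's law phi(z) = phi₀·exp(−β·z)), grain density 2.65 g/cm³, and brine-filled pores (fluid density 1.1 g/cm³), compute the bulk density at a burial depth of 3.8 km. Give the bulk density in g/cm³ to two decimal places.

2.40 g/cm³

Porosity at depth: phi = 0.39·exp(−0.233×3.8) = 0.39×0.4125 = 0.1609
Bulk density: ρ_b = (1−phi)ρ_g + phi·ρ_f = 0.8391×2.65 + 0.1609×1.1
       = 2.224 + 0.177 = 2.401 g/cm³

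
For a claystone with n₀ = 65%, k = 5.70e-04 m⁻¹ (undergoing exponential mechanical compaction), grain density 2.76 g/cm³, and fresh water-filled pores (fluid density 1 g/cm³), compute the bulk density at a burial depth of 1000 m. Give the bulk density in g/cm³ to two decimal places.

2.11 g/cm³

Working in km (1 km = 1000 m; k in km⁻¹ = k in m⁻¹ × 1000):
Porosity at depth: n = 0.65·exp(−0.57×1) = 0.65×0.5655 = 0.3676
Bulk density: ρ_b = (1−n)ρ_g + n·ρ_f = 0.6324×2.76 + 0.3676×1
       = 1.745 + 0.368 = 2.113 g/cm³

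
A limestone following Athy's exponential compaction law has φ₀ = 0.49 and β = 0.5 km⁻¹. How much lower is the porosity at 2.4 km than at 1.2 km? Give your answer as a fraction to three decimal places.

φ(1.2) = 0.49·e^(−0.5×1.2) = 0.2689
φ(2.4) = 0.49·e^(−0.5×2.4) = 0.1476
Δφ = 0.2689 − 0.1476 = 0.1213

0.121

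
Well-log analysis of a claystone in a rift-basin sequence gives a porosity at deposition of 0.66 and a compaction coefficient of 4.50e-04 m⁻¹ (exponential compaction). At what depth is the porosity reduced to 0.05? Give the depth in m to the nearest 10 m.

Working in km (1 km = 1000 m; β in km⁻¹ = β in m⁻¹ × 1000):
Invert Athy's law: d = ln(φ₀/φ) / β
d = ln(0.66/0.05) / 0.45 = ln(13.2) / 0.45 = 2.5802 / 0.45 = 5.734 km

5730 m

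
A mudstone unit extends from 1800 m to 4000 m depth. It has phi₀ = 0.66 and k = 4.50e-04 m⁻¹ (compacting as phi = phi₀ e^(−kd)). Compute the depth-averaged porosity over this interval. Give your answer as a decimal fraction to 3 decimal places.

Working in km (1 km = 1000 m; k in km⁻¹ = k in m⁻¹ × 1000):
⟨phi⟩ = (1/(d₂−d₁)) ∫ phi₀ e^(−kd) dd = phi₀·(e^(−k·d₁) − e^(−k·d₂)) / (k·(d₂−d₁))
e^(−0.45×1.8) = 0.4449; e^(−0.45×4) = 0.1653
⟨phi⟩ = 0.66 × (0.4449 − 0.1653) / (0.45 × 2.2) = 0.66 × 0.2824 = 0.1864

0.186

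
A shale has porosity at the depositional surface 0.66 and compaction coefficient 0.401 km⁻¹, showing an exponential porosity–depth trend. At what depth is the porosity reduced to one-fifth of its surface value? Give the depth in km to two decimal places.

4.01 km

n/n₀ = 1/5 ⇒ exp(−β·Z) = 1/5 ⇒ Z = ln(5) / β
Z = 1.6094 / 0.401 = 4.014 km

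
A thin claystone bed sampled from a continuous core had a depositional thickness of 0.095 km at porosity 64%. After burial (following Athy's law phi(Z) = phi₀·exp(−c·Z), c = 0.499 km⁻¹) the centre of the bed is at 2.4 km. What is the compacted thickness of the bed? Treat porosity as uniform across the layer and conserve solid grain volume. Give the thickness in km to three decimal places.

0.042 km

Porosity at 2.4 km: phi = 0.64·exp(−0.499×2.4) = 0.1932
Solid-volume conservation: h(1−phi) = h₀(1−phi₀) ⇒ h = h₀·(1−phi₀)/(1−phi)
h = 0.095 × (1 − 0.64)/(1 − 0.1932) = 0.095 × 0.4462 = 0.0424 km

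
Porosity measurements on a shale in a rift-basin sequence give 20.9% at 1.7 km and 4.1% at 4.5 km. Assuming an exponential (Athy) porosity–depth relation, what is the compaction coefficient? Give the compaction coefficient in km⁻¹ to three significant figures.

Athy: n(z) = n₀ e^(−βz) ⇒ n₁/n₂ = e^{β(z₂−z₁)} ⇒ β = ln(n₁/n₂)/(z₂−z₁)
β = ln(0.209/0.041) / (4.5 − 1.7) = ln(5.098) / 2.8 = 1.6288 / 2.8 = 0.5817 km⁻¹

0.582 km⁻¹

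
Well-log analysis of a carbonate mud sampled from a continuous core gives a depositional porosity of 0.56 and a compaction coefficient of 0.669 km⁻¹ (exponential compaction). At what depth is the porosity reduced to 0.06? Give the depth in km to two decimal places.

Invert Athy's law: d = ln(φ₀/φ) / c
d = ln(0.56/0.06) / 0.669 = ln(9.333) / 0.669 = 2.2336 / 0.669 = 3.339 km

3.34 km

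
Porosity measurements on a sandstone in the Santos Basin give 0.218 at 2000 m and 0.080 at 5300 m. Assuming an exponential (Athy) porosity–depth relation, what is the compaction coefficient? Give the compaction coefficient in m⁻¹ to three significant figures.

0.000304 m⁻¹

Working in km (1 km = 1000 m; β in km⁻¹ = β in m⁻¹ × 1000):
Athy: φ(z) = φ₀ e^(−βz) ⇒ φ₁/φ₂ = e^{β(z₂−z₁)} ⇒ β = ln(φ₁/φ₂)/(z₂−z₁)
β = ln(0.218/0.08) / (5.3 − 2) = ln(2.725) / 3.3 = 1.0025 / 3.3 = 0.3038 km⁻¹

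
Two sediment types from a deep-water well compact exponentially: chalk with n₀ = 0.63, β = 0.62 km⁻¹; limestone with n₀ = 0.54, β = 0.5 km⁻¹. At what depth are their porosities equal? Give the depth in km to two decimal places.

1.28 km

Set n₀ₐ e^(−βₐZ) = n₀ᵦ e^(−βᵦZ) ⇒ ln(n₀ₐ/n₀ᵦ) = (βₐ − βᵦ)·Z
Z = ln(0.63/0.54) / (0.62 − 0.5) = 0.1542 / 0.12 = 1.285 km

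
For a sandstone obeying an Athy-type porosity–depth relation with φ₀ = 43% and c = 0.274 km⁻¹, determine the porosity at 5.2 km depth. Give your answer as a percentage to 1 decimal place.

10.3%

φ = φ₀·exp(−c·d) = 0.43 × exp(−0.274 × 5.2) = 0.43 × exp(−1.425)
  = 0.43 × 0.2406 = 0.1034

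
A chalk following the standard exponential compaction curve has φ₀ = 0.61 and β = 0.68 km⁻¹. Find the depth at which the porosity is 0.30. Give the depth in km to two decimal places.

Invert Athy's law: d = ln(φ₀/φ) / β
d = ln(0.61/0.3) / 0.68 = ln(2.033) / 0.68 = 0.7097 / 0.68 = 1.044 km

1.04 km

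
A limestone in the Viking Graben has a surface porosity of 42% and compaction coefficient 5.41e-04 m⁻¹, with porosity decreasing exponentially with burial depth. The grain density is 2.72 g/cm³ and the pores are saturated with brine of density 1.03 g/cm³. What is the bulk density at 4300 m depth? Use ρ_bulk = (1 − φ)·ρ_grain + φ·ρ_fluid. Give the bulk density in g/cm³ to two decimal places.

Working in km (1 km = 1000 m; c in km⁻¹ = c in m⁻¹ × 1000):
Porosity at depth: φ = 0.42·exp(−0.541×4.3) = 0.42×0.0977 = 0.0410
Bulk density: ρ_b = (1−φ)ρ_g + φ·ρ_f = 0.9590×2.72 + 0.0410×1.03
       = 2.608 + 0.042 = 2.651 g/cm³

2.65 g/cm³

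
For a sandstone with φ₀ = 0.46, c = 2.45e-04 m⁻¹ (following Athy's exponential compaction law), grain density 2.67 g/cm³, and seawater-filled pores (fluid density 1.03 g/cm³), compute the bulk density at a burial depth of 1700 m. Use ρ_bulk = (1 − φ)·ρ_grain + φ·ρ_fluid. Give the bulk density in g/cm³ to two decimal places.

2.17 g/cm³

Working in km (1 km = 1000 m; c in km⁻¹ = c in m⁻¹ × 1000):
Porosity at depth: φ = 0.46·exp(−0.245×1.7) = 0.46×0.6594 = 0.3033
Bulk density: ρ_b = (1−φ)ρ_g + φ·ρ_f = 0.6967×2.67 + 0.3033×1.03
       = 1.860 + 0.312 = 2.173 g/cm³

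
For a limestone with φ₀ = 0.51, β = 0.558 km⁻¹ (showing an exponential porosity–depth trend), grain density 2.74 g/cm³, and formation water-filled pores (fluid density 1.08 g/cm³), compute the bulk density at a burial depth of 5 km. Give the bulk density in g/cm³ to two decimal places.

Porosity at depth: φ = 0.51·exp(−0.558×5) = 0.51×0.0614 = 0.0313
Bulk density: ρ_b = (1−φ)ρ_g + φ·ρ_f = 0.9687×2.74 + 0.0313×1.08
       = 2.654 + 0.034 = 2.688 g/cm³

2.69 g/cm³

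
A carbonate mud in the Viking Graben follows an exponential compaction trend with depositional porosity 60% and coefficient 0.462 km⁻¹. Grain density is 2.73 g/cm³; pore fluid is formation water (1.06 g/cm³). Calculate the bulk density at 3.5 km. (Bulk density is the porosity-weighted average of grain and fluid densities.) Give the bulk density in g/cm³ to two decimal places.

Porosity at depth: n = 0.6·exp(−0.462×3.5) = 0.6×0.1985 = 0.1191
Bulk density: ρ_b = (1−n)ρ_g + n·ρ_f = 0.8809×2.73 + 0.1191×1.06
       = 2.405 + 0.126 = 2.531 g/cm³

2.53 g/cm³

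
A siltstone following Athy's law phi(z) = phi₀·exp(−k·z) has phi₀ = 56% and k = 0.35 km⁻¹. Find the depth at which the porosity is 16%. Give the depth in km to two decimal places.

3.58 km

Invert Athy's law: z = ln(phi₀/phi) / k
z = ln(0.56/0.16) / 0.35 = ln(3.5) / 0.35 = 1.2528 / 0.35 = 3.579 km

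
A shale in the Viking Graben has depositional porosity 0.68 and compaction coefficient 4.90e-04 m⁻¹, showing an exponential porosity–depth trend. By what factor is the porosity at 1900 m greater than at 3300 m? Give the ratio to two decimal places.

1.99

Working in km (1 km = 1000 m; k in km⁻¹ = k in m⁻¹ × 1000):
n(d₁)/n(d₂) = e^(−k·d₁)/e^(−k·d₂) = e^{k(d₂−d₁)}
= exp(0.49 × 1.4) = exp(0.686) = 1.9858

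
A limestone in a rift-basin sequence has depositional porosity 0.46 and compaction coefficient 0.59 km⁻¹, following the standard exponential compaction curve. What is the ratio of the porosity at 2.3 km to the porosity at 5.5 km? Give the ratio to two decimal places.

6.61

φ(z₁)/φ(z₂) = e^(−c·z₁)/e^(−c·z₂) = e^{c(z₂−z₁)}
= exp(0.59 × 3.2) = exp(1.888) = 6.6061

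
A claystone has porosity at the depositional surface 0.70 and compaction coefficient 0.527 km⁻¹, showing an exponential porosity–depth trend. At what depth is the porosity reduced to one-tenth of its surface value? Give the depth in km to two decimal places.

phi/phi₀ = 1/10 ⇒ exp(−k·Z) = 1/10 ⇒ Z = ln(10) / k
Z = 2.3026 / 0.527 = 4.369 km

4.37 km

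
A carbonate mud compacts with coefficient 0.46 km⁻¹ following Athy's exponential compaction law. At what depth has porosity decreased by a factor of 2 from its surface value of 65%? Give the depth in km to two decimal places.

1.51 km

n/n₀ = 1/2 ⇒ exp(−c·Z) = 1/2 ⇒ Z = ln(2) / c
Z = 0.6931 / 0.46 = 1.507 km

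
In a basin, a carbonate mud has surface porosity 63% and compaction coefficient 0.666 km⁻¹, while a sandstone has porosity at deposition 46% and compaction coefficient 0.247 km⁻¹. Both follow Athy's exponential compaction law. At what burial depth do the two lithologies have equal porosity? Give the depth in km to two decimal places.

Set φ₀ₐ e^(−βₐZ) = φ₀ᵦ e^(−βᵦZ) ⇒ ln(φ₀ₐ/φ₀ᵦ) = (βₐ − βᵦ)·Z
Z = ln(0.63/0.46) / (0.666 − 0.247) = 0.3145 / 0.419 = 0.751 km

0.75 km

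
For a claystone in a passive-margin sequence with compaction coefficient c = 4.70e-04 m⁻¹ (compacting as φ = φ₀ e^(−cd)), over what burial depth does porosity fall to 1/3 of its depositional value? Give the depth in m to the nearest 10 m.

Working in km (1 km = 1000 m; c in km⁻¹ = c in m⁻¹ × 1000):
φ/φ₀ = 1/3 ⇒ exp(−c·d) = 1/3 ⇒ d = ln(3) / c
d = 1.0986 / 0.47 = 2.337 km

2340 m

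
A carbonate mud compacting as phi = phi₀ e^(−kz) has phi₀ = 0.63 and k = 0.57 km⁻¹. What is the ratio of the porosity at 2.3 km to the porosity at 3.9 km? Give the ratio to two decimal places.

phi(z₁)/phi(z₂) = e^(−k·z₁)/e^(−k·z₂) = e^{k(z₂−z₁)}
= exp(0.57 × 1.6) = exp(0.912) = 2.4893

2.49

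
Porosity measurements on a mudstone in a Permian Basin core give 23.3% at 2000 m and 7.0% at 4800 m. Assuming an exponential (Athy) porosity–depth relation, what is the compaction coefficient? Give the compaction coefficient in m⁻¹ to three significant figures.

Working in km (1 km = 1000 m; β in km⁻¹ = β in m⁻¹ × 1000):
Athy: n(d) = n₀ e^(−βd) ⇒ n₁/n₂ = e^{β(d₂−d₁)} ⇒ β = ln(n₁/n₂)/(d₂−d₁)
β = ln(0.233/0.07) / (4.8 − 2) = ln(3.329) / 2.8 = 1.2025 / 2.8 = 0.4295 km⁻¹

0.000429 m⁻¹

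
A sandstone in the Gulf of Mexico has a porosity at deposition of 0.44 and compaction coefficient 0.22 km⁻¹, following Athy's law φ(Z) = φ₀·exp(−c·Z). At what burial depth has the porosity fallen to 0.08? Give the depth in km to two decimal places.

7.75 km

Invert Athy's law: Z = ln(φ₀/φ) / c
Z = ln(0.44/0.08) / 0.22 = ln(5.5) / 0.22 = 1.7047 / 0.22 = 7.749 km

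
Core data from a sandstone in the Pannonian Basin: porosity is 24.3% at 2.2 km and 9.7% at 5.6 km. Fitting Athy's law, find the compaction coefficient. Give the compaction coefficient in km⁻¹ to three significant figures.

Athy: φ(Z) = φ₀ e^(−βZ) ⇒ φ₁/φ₂ = e^{β(Z₂−Z₁)} ⇒ β = ln(φ₁/φ₂)/(Z₂−Z₁)
β = ln(0.243/0.097) / (5.6 − 2.2) = ln(2.505) / 3.4 = 0.9184 / 3.4 = 0.2701 km⁻¹

0.270 km⁻¹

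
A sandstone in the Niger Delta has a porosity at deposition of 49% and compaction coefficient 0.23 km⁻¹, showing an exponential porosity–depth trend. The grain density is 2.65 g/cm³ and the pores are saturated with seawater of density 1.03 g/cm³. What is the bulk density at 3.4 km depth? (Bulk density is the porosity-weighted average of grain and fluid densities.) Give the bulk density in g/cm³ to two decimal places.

Porosity at depth: n = 0.49·exp(−0.23×3.4) = 0.49×0.4575 = 0.2242
Bulk density: ρ_b = (1−n)ρ_g + n·ρ_f = 0.7758×2.65 + 0.2242×1.03
       = 2.056 + 0.231 = 2.287 g/cm³

2.29 g/cm³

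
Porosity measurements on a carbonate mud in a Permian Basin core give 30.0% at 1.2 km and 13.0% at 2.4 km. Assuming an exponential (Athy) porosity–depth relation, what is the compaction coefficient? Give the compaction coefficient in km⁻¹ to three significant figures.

0.697 km⁻¹

Athy: φ(Z) = φ₀ e^(−cZ) ⇒ φ₁/φ₂ = e^{c(Z₂−Z₁)} ⇒ c = ln(φ₁/φ₂)/(Z₂−Z₁)
c = ln(0.3/0.13) / (2.4 − 1.2) = ln(2.308) / 1.2 = 0.8362 / 1.2 = 0.6969 km⁻¹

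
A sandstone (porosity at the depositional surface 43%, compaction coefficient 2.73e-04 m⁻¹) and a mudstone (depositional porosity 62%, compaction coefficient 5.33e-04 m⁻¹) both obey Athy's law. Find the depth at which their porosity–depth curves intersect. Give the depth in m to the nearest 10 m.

1410 m

Working in km (1 km = 1000 m; β in km⁻¹ = β in m⁻¹ × 1000):
Set n₀ₐ e^(−βₐd) = n₀ᵦ e^(−βᵦd) ⇒ ln(n₀ₐ/n₀ᵦ) = (βₐ − βᵦ)·d
d = ln(0.43/0.62) / (0.273 − 0.533) = -0.3659 / -0.26 = 1.407 km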